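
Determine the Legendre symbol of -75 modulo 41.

Pull out -1: (-75/41) = (-1/41)·(75/41). Since 41 ≡ 1 (mod 4), (-1/41) = +1. Now have (75/41).
Reduce the numerator: 75 ≡ 34 (mod 41), so (75/41) = (34/41).
Factor out 2: 34 = 2·17. Since 41 ≡ 1 (mod 8), (2/41) = +1. Now have (17/41).
17 ≡ 1 (mod 4), so quadratic reciprocity gives (17/41) = (41/17). Reduce: 41 ≡ 7 (mod 17). Now have (7/17).
17 ≡ 1 (mod 4), so quadratic reciprocity gives (7/17) = (17/7). Reduce: 17 ≡ 3 (mod 7). Now have (3/7).
Both 3 ≡ 3 and 7 ≡ 3 (mod 4), so reciprocity gives (3/7) = -(7/3). Reduce: 7 ≡ 1 (mod 3). Now have -(1/3).
(1/3) = 1. Collecting the sign factors: -1.

-1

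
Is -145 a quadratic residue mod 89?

no

Reduce the numerator: -145 ≡ 33 (mod 89), so (-145/89) = (33/89).
33 ≡ 1 (mod 4), so quadratic reciprocity gives (33/89) = (89/33). Reduce: 89 ≡ 23 (mod 33). Now have (23/33).
33 ≡ 1 (mod 4), so quadratic reciprocity gives (23/33) = (33/23). Reduce: 33 ≡ 10 (mod 23). Now have (10/23).
Factor out 2: 10 = 2·5. Since 23 ≡ 7 (mod 8), (2/23) = +1. Now have (5/23).
5 ≡ 1 (mod 4), so quadratic reciprocity gives (5/23) = (23/5). Reduce: 23 ≡ 3 (mod 5). Now have (3/5).
5 ≡ 1 (mod 4), so quadratic reciprocity gives (3/5) = (5/3). Reduce: 5 ≡ 2 (mod 3). Now have (2/3).
Factor out 2: 2 = 2. Since 3 ≡ 3 (mod 8), (2/3) = -1. Now have -(1/3).
(1/3) = 1. Collecting the sign factors: -1.
(-145/89) = -1, and 89 is prime, so -145 is not a quadratic residue mod 89.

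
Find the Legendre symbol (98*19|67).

By multiplicativity, (98·19|67) = (98|67)·(19|67).
First factor (98|67):
(98|67)
  = (31|67)    [98 ≡ 31 mod 67]
  = -(67|31)    [QR: both ≡ 3 mod 4, sign flips]
  = -(5|31)    [67 ≡ 5 mod 31]
  = -(31|5)    [QR: 5 ≡ 1 mod 4, sign kept]
  = -(1|5)    [31 ≡ 1 mod 5]
  = -1    [(1|5) = 1]
Second factor (19|67):
(19|67)
  = -(67|19)    [QR: both ≡ 3 mod 4, sign flips]
  = -(10|19)    [67 ≡ 10 mod 19]
  = (5|19)    [19 ≡ 3 mod 8 ⇒ (2|19) = -1]
  = (19|5)    [QR: 5 ≡ 1 mod 4, sign kept]
  = (4|5)    [19 ≡ 4 mod 5]
  = (1|5)    [5 ≡ 5 mod 8 ⇒ (2|5)^2 = +1]
  = 1    [(1|5) = 1]
Product: (-1)·(1) = -1.

-1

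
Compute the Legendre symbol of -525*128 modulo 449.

By multiplicativity, (-525·128|449) = (-525|449)·(128|449).
First factor (-525|449):
(-525|449)
  = (373|449)    [-525 ≡ 373 mod 449]
  = (449|373)    [QR: 373 ≡ 1 mod 4, sign kept]
  = (76|373)    [449 ≡ 76 mod 373]
  = (19|373)    [373 ≡ 5 mod 8 ⇒ (2|373)^2 = +1]
  = (373|19)    [QR: 373 ≡ 1 mod 4, sign kept]
  = (12|19)    [373 ≡ 12 mod 19]
  = (3|19)    [19 ≡ 3 mod 8 ⇒ (2|19)^2 = +1]
  = -(19|3)    [QR: both ≡ 3 mod 4, sign flips]
  = -(1|3)    [19 ≡ 1 mod 3]
  = -1    [(1|3) = 1]
Second factor (128|449):
(128|449)
  = (1|449)    [449 ≡ 1 mod 8 ⇒ (2|449)^7 = +1]
  = 1    [(1|449) = 1]
Product: (-1)·(1) = -1.

-1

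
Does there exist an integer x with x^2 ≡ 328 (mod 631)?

yes

(328|631)
  = (41|631)    [631 ≡ 7 mod 8 ⇒ (2|631)^3 = +1]
  = (631|41)    [QR: 41 ≡ 1 mod 4, sign kept]
  = (16|41)    [631 ≡ 16 mod 41]
  = (1|41)    [41 ≡ 1 mod 8 ⇒ (2|41)^4 = +1]
  = 1    [(1|41) = 1]
The Legendre symbol is 1, so x^2 ≡ 328 (mod 631) has solution.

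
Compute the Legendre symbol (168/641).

(168/641)
  = (21/641)    [641 ≡ 1 mod 8 ⇒ (2/641)^3 = +1]
  = (641/21)    [QR: 21 ≡ 1 mod 4, sign kept]
  = (11/21)    [641 ≡ 11 mod 21]
  = (21/11)    [QR: 21 ≡ 1 mod 4, sign kept]
  = (10/11)    [21 ≡ 10 mod 11]
  = -(5/11)    [11 ≡ 3 mod 8 ⇒ (2/11) = -1]
  = -(11/5)    [QR: 5 ≡ 1 mod 4, sign kept]
  = -(1/5)    [11 ≡ 1 mod 5]
  = -1    [(1/5) = 1]

-1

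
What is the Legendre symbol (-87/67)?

Pull out -1: (-87/67) = (-1/67)·(87/67). Since 67 ≡ 3 (mod 4), (-1/67) = -1. Now have -(87/67).
Reduce the numerator: 87 ≡ 20 (mod 67), so (87/67) = (20/67).
Factor out 2: 20 = 2^2·5. Since 67 ≡ 3 (mod 8), (2/67) = -1, and (2/67)^2 = +1. Now have -(5/67).
5 ≡ 1 (mod 4), so quadratic reciprocity gives (5/67) = (67/5). Reduce: 67 ≡ 2 (mod 5). Now have -(2/5).
Factor out 2: 2 = 2. Since 5 ≡ 5 (mod 8), (2/5) = -1. Now have (1/5).
(1/5) = 1. Collecting the sign factors: 1.

1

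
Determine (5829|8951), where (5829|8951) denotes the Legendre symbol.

(5829|8951)
  = (8951|5829)    [QR: 5829 ≡ 1 mod 4, sign kept]
  = (3122|5829)    [8951 ≡ 3122 mod 5829]
  = -(1561|5829)    [5829 ≡ 5 mod 8 ⇒ (2|5829) = -1]
  = -(5829|1561)    [QR: 1561 ≡ 1 mod 4, sign kept]
  = -(1146|1561)    [5829 ≡ 1146 mod 1561]
  = -(573|1561)    [1561 ≡ 1 mod 8 ⇒ (2|1561) = +1]
  = -(1561|573)    [QR: 573 ≡ 1 mod 4, sign kept]
  = -(415|573)    [1561 ≡ 415 mod 573]
  = -(573|415)    [QR: 573 ≡ 1 mod 4, sign kept]
  = -(158|415)    [573 ≡ 158 mod 415]
  = -(79|415)    [415 ≡ 7 mod 8 ⇒ (2|415) = +1]
  = (415|79)    [QR: both ≡ 3 mod 4, sign flips]
  = (20|79)    [415 ≡ 20 mod 79]
  = (5|79)    [79 ≡ 7 mod 8 ⇒ (2|79)^2 = +1]
  = (79|5)    [QR: 5 ≡ 1 mod 4, sign kept]
  = (4|5)    [79 ≡ 4 mod 5]
  = (1|5)    [5 ≡ 5 mod 8 ⇒ (2|5)^2 = +1]
  = 1    [(1|5) = 1]

1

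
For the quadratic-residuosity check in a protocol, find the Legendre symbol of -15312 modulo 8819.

1

(-15312/8819)
  = -(15312/8819)    [8819 ≡ 3 mod 4 ⇒ (-1/8819) = -1]
  = -(6493/8819)    [15312 ≡ 6493 mod 8819]
  = -(8819/6493)    [QR: 6493 ≡ 1 mod 4, sign kept]
  = -(2326/6493)    [8819 ≡ 2326 mod 6493]
  = (1163/6493)    [6493 ≡ 5 mod 8 ⇒ (2/6493) = -1]
  = (6493/1163)    [QR: 6493 ≡ 1 mod 4, sign kept]
  = (678/1163)    [6493 ≡ 678 mod 1163]
  = -(339/1163)    [1163 ≡ 3 mod 8 ⇒ (2/1163) = -1]
  = (1163/339)    [QR: both ≡ 3 mod 4, sign flips]
  = (146/339)    [1163 ≡ 146 mod 339]
  = -(73/339)    [339 ≡ 3 mod 8 ⇒ (2/339) = -1]
  = -(339/73)    [QR: 73 ≡ 1 mod 4, sign kept]
  = -(47/73)    [339 ≡ 47 mod 73]
  = -(73/47)    [QR: 73 ≡ 1 mod 4, sign kept]
  = -(26/47)    [73 ≡ 26 mod 47]
  = -(13/47)    [47 ≡ 7 mod 8 ⇒ (2/47) = +1]
  = -(47/13)    [QR: 13 ≡ 1 mod 4, sign kept]
  = -(8/13)    [47 ≡ 8 mod 13]
  = (1/13)    [13 ≡ 5 mod 8 ⇒ (2/13)^3 = -1]
  = 1    [(1/13) = 1]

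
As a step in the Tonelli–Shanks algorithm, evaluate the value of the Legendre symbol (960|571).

(960|571)
  = (389|571)    [960 ≡ 389 mod 571]
  = (571|389)    [QR: 389 ≡ 1 mod 4, sign kept]
  = (182|389)    [571 ≡ 182 mod 389]
  = -(91|389)    [389 ≡ 5 mod 8 ⇒ (2|389) = -1]
  = -(389|91)    [QR: 389 ≡ 1 mod 4, sign kept]
  = -(25|91)    [389 ≡ 25 mod 91]
  = -(91|25)    [QR: 25 ≡ 1 mod 4, sign kept]
  = -(16|25)    [91 ≡ 16 mod 25]
  = -(1|25)    [25 ≡ 1 mod 8 ⇒ (2|25)^4 = +1]
  = -1    [(1|25) = 1]

-1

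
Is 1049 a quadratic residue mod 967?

(1049/967)
  = (82/967)    [1049 ≡ 82 mod 967]
  = (41/967)    [967 ≡ 7 mod 8 ⇒ (2/967) = +1]
  = (967/41)    [QR: 41 ≡ 1 mod 4, sign kept]
  = (24/41)    [967 ≡ 24 mod 41]
  = (3/41)    [41 ≡ 1 mod 8 ⇒ (2/41)^3 = +1]
  = (41/3)    [QR: 41 ≡ 1 mod 4, sign kept]
  = (2/3)    [41 ≡ 2 mod 3]
  = -(1/3)    [3 ≡ 3 mod 8 ⇒ (2/3) = -1]
  = -1    [(1/3) = 1]
The Legendre symbol is -1, so x^2 ≡ 1049 (mod 967) has no solution.

no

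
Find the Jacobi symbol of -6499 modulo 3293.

-1

(-6499/3293)
  = (87/3293)    [-6499 ≡ 87 mod 3293]
  = (3293/87)    [QR: 3293 ≡ 1 mod 4, sign kept]
  = (74/87)    [3293 ≡ 74 mod 87]
  = (37/87)    [87 ≡ 7 mod 8 ⇒ (2/87) = +1]
  = (87/37)    [QR: 37 ≡ 1 mod 4, sign kept]
  = (13/37)    [87 ≡ 13 mod 37]
  = (37/13)    [QR: 13 ≡ 1 mod 4, sign kept]
  = (11/13)    [37 ≡ 11 mod 13]
  = (13/11)    [QR: 13 ≡ 1 mod 4, sign kept]
  = (2/11)    [13 ≡ 2 mod 11]
  = -(1/11)    [11 ≡ 3 mod 8 ⇒ (2/11) = -1]
  = -1    [(1/11) = 1]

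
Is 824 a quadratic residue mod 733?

(824/733)
  = (91/733)    [824 ≡ 91 mod 733]
  = (733/91)    [QR: 733 ≡ 1 mod 4, sign kept]
  = (5/91)    [733 ≡ 5 mod 91]
  = (91/5)    [QR: 5 ≡ 1 mod 4, sign kept]
  = (1/5)    [91 ≡ 1 mod 5]
  = 1    [(1/5) = 1]
(824/733) = 1, and 733 is prime, so 824 is a quadratic residue mod 733.

yes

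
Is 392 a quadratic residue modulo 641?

Factor out 2: 392 = 2^3·49. Since 641 ≡ 1 (mod 8), (2/641) = +1, and (2/641)^3 = +1. Now have (49/641).
49 ≡ 1 (mod 4), so quadratic reciprocity gives (49/641) = (641/49). Reduce: 641 ≡ 4 (mod 49). Now have (4/49).
Factor out 2: 4 = 2^2. Since 49 ≡ 1 (mod 8), (2/49) = +1, and (2/49)^2 = +1. Now have (1/49).
(1/49) = 1. Collecting the sign factors: 1.
(392/641) = 1, and 641 is prime, so 392 is a quadratic residue mod 641.

yes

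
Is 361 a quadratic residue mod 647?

361 ≡ 1 (mod 4), so quadratic reciprocity gives (361/647) = (647/361). Reduce: 647 ≡ 286 (mod 361). Now have (286/361).
Factor out 2: 286 = 2·143. Since 361 ≡ 1 (mod 8), (2/361) = +1. Now have (143/361).
361 ≡ 1 (mod 4), so quadratic reciprocity gives (143/361) = (361/143). Reduce: 361 ≡ 75 (mod 143). Now have (75/143).
Both 75 ≡ 3 and 143 ≡ 3 (mod 4), so reciprocity gives (75/143) = -(143/75). Reduce: 143 ≡ 68 (mod 75). Now have -(68/75).
Factor out 2: 68 = 2^2·17. Since 75 ≡ 3 (mod 8), (2/75) = -1, and (2/75)^2 = +1. Now have -(17/75).
17 ≡ 1 (mod 4), so quadratic reciprocity gives (17/75) = (75/17). Reduce: 75 ≡ 7 (mod 17). Now have -(7/17).
17 ≡ 1 (mod 4), so quadratic reciprocity gives (7/17) = (17/7). Reduce: 17 ≡ 3 (mod 7). Now have -(3/7).
Both 3 ≡ 3 and 7 ≡ 3 (mod 4), so reciprocity gives (3/7) = -(7/3). Reduce: 7 ≡ 1 (mod 3). Now have (1/3).
(1/3) = 1. Collecting the sign factors: 1.
The Legendre symbol is 1, so x^2 ≡ 361 (mod 647) has solution.

yes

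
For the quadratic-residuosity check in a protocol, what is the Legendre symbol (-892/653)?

-1

(-892/653)
  = (414/653)    [-892 ≡ 414 mod 653]
  = -(207/653)    [653 ≡ 5 mod 8 ⇒ (2/653) = -1]
  = -(653/207)    [QR: 653 ≡ 1 mod 4, sign kept]
  = -(32/207)    [653 ≡ 32 mod 207]
  = -(1/207)    [207 ≡ 7 mod 8 ⇒ (2/207)^5 = +1]
  = -1    [(1/207) = 1]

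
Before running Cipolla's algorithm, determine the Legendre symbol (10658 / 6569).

1

(10658 / 6569)
  = (4089 / 6569)    [10658 ≡ 4089 mod 6569]
  = (6569 / 4089)    [QR: 4089 ≡ 1 mod 4, sign kept]
  = (2480 / 4089)    [6569 ≡ 2480 mod 4089]
  = (155 / 4089)    [4089 ≡ 1 mod 8 ⇒ (2 / 4089)^4 = +1]
  = (4089 / 155)    [QR: 4089 ≡ 1 mod 4, sign kept]
  = (59 / 155)    [4089 ≡ 59 mod 155]
  = -(155 / 59)    [QR: both ≡ 3 mod 4, sign flips]
  = -(37 / 59)    [155 ≡ 37 mod 59]
  = -(59 / 37)    [QR: 37 ≡ 1 mod 4, sign kept]
  = -(22 / 37)    [59 ≡ 22 mod 37]
  = (11 / 37)    [37 ≡ 5 mod 8 ⇒ (2 / 37) = -1]
  = (37 / 11)    [QR: 37 ≡ 1 mod 4, sign kept]
  = (4 / 11)    [37 ≡ 4 mod 11]
  = (1 / 11)    [11 ≡ 3 mod 8 ⇒ (2 / 11)^2 = +1]
  = 1    [(1 / 11) = 1]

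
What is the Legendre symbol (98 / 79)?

(98 / 79)
  = (19 / 79)    [98 ≡ 19 mod 79]
  = -(79 / 19)    [QR: both ≡ 3 mod 4, sign flips]
  = -(3 / 19)    [79 ≡ 3 mod 19]
  = (19 / 3)    [QR: both ≡ 3 mod 4, sign flips]
  = (1 / 3)    [19 ≡ 1 mod 3]
  = 1    [(1 / 3) = 1]

1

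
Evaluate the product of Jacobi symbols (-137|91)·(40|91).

By multiplicativity, (-137·40|91) = (-137|91)·(40|91).
First factor (-137|91):
Reduce the numerator: -137 ≡ 45 (mod 91), so (-137|91) = (45|91).
45 ≡ 1 (mod 4), so quadratic reciprocity gives (45|91) = (91|45). Reduce: 91 ≡ 1 (mod 45). Now have (1|45).
(1|45) = 1. Collecting the sign factors: 1.
Second factor (40|91):
Factor out 2: 40 = 2^3·5. Since 91 ≡ 3 (mod 8), (2|91) = -1, and (2|91)^3 = -1. Now have -(5|91).
5 ≡ 1 (mod 4), so quadratic reciprocity gives (5|91) = (91|5). Reduce: 91 ≡ 1 (mod 5). Now have -(1|5).
(1|5) = 1. Collecting the sign factors: -1.
Product: (1)·(-1) = -1.

-1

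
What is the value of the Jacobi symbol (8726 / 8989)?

Factor out 2: 8726 = 2·4363. Since 8989 ≡ 5 (mod 8), (2 / 8989) = -1. Now have -(4363 / 8989).
8989 ≡ 1 (mod 4), so quadratic reciprocity gives (4363 / 8989) = (8989 / 4363). Reduce: 8989 ≡ 263 (mod 4363). Now have -(263 / 4363).
Both 263 ≡ 3 and 4363 ≡ 3 (mod 4), so reciprocity gives (263 / 4363) = -(4363 / 263). Reduce: 4363 ≡ 155 (mod 263). Now have (155 / 263).
Both 155 ≡ 3 and 263 ≡ 3 (mod 4), so reciprocity gives (155 / 263) = -(263 / 155). Reduce: 263 ≡ 108 (mod 155). Now have -(108 / 155).
Factor out 2: 108 = 2^2·27. Since 155 ≡ 3 (mod 8), (2 / 155) = -1, and (2 / 155)^2 = +1. Now have -(27 / 155).
Both 27 ≡ 3 and 155 ≡ 3 (mod 4), so reciprocity gives (27 / 155) = -(155 / 27). Reduce: 155 ≡ 20 (mod 27). Now have (20 / 27).
Factor out 2: 20 = 2^2·5. Since 27 ≡ 3 (mod 8), (2 / 27) = -1, and (2 / 27)^2 = +1. Now have (5 / 27).
5 ≡ 1 (mod 4), so quadratic reciprocity gives (5 / 27) = (27 / 5). Reduce: 27 ≡ 2 (mod 5). Now have (2 / 5).
Factor out 2: 2 = 2. Since 5 ≡ 5 (mod 8), (2 / 5) = -1. Now have -(1 / 5).
(1 / 5) = 1. Collecting the sign factors: -1.

-1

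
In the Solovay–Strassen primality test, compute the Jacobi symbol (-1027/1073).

(-1027/1073)
  = (1027/1073)    [1073 ≡ 1 mod 4 ⇒ (-1/1073) = +1]
  = (1073/1027)    [QR: 1073 ≡ 1 mod 4, sign kept]
  = (46/1027)    [1073 ≡ 46 mod 1027]
  = -(23/1027)    [1027 ≡ 3 mod 8 ⇒ (2/1027) = -1]
  = (1027/23)    [QR: both ≡ 3 mod 4, sign flips]
  = (15/23)    [1027 ≡ 15 mod 23]
  = -(23/15)    [QR: both ≡ 3 mod 4, sign flips]
  = -(8/15)    [23 ≡ 8 mod 15]
  = -(1/15)    [15 ≡ 7 mod 8 ⇒ (2/15)^3 = +1]
  = -1    [(1/15) = 1]

-1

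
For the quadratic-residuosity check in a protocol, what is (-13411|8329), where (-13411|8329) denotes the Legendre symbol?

Pull out -1: (-13411|8329) = (-1|8329)·(13411|8329). Since 8329 ≡ 1 (mod 4), (-1|8329) = +1. Now have (13411|8329).
Reduce the numerator: 13411 ≡ 5082 (mod 8329), so (13411|8329) = (5082|8329).
Factor out 2: 5082 = 2·2541. Since 8329 ≡ 1 (mod 8), (2|8329) = +1. Now have (2541|8329).
2541 ≡ 1 (mod 4), so quadratic reciprocity gives (2541|8329) = (8329|2541). Reduce: 8329 ≡ 706 (mod 2541). Now have (706|2541).
Factor out 2: 706 = 2·353. Since 2541 ≡ 5 (mod 8), (2|2541) = -1. Now have -(353|2541).
353 ≡ 1 (mod 4), so quadratic reciprocity gives (353|2541) = (2541|353). Reduce: 2541 ≡ 70 (mod 353). Now have -(70|353).
Factor out 2: 70 = 2·35. Since 353 ≡ 1 (mod 8), (2|353) = +1. Now have -(35|353).
353 ≡ 1 (mod 4), so quadratic reciprocity gives (35|353) = (353|35). Reduce: 353 ≡ 3 (mod 35). Now have -(3|35).
Both 3 ≡ 3 and 35 ≡ 3 (mod 4), so reciprocity gives (3|35) = -(35|3). Reduce: 35 ≡ 2 (mod 3). Now have (2|3).
Factor out 2: 2 = 2. Since 3 ≡ 3 (mod 8), (2|3) = -1. Now have -(1|3).
(1|3) = 1. Collecting the sign factors: -1.

-1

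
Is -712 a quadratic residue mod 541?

Pull out -1: (-712|541) = (-1|541)·(712|541). Since 541 ≡ 1 (mod 4), (-1|541) = +1. Now have (712|541).
Reduce the numerator: 712 ≡ 171 (mod 541), so (712|541) = (171|541).
541 ≡ 1 (mod 4), so quadratic reciprocity gives (171|541) = (541|171). Reduce: 541 ≡ 28 (mod 171). Now have (28|171).
Factor out 2: 28 = 2^2·7. Since 171 ≡ 3 (mod 8), (2|171) = -1, and (2|171)^2 = +1. Now have (7|171).
Both 7 ≡ 3 and 171 ≡ 3 (mod 4), so reciprocity gives (7|171) = -(171|7). Reduce: 171 ≡ 3 (mod 7). Now have -(3|7).
Both 3 ≡ 3 and 7 ≡ 3 (mod 4), so reciprocity gives (3|7) = -(7|3). Reduce: 7 ≡ 1 (mod 3). Now have (1|3).
(1|3) = 1. Collecting the sign factors: 1.
The Legendre symbol is 1, so x^2 ≡ -712 (mod 541) has solution.

yes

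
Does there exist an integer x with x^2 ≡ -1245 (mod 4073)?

Reduce the numerator: -1245 ≡ 2828 (mod 4073), so (-1245|4073) = (2828|4073).
Factor out 2: 2828 = 2^2·707. Since 4073 ≡ 1 (mod 8), (2|4073) = +1, and (2|4073)^2 = +1. Now have (707|4073).
4073 ≡ 1 (mod 4), so quadratic reciprocity gives (707|4073) = (4073|707). Reduce: 4073 ≡ 538 (mod 707). Now have (538|707).
Factor out 2: 538 = 2·269. Since 707 ≡ 3 (mod 8), (2|707) = -1. Now have -(269|707).
269 ≡ 1 (mod 4), so quadratic reciprocity gives (269|707) = (707|269). Reduce: 707 ≡ 169 (mod 269). Now have -(169|269).
169 ≡ 1 (mod 4), so quadratic reciprocity gives (169|269) = (269|169). Reduce: 269 ≡ 100 (mod 169). Now have -(100|169).
Factor out 2: 100 = 2^2·25. Since 169 ≡ 1 (mod 8), (2|169) = +1, and (2|169)^2 = +1. Now have -(25|169).
25 ≡ 1 (mod 4), so quadratic reciprocity gives (25|169) = (169|25). Reduce: 169 ≡ 19 (mod 25). Now have -(19|25).
25 ≡ 1 (mod 4), so quadratic reciprocity gives (19|25) = (25|19). Reduce: 25 ≡ 6 (mod 19). Now have -(6|19).
Factor out 2: 6 = 2·3. Since 19 ≡ 3 (mod 8), (2|19) = -1. Now have (3|19).
Both 3 ≡ 3 and 19 ≡ 3 (mod 4), so reciprocity gives (3|19) = -(19|3). Reduce: 19 ≡ 1 (mod 3). Now have -(1|3).
(1|3) = 1. Collecting the sign factors: -1.
(-1245|4073) = -1, and 4073 is prime, so -1245 is not a quadratic residue mod 4073.

no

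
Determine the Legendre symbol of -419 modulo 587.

-1

(-419|587)
  = (168|587)    [-419 ≡ 168 mod 587]
  = -(21|587)    [587 ≡ 3 mod 8 ⇒ (2|587)^3 = -1]
  = -(587|21)    [QR: 21 ≡ 1 mod 4, sign kept]
  = -(20|21)    [587 ≡ 20 mod 21]
  = -(5|21)    [21 ≡ 5 mod 8 ⇒ (2|21)^2 = +1]
  = -(21|5)    [QR: 5 ≡ 1 mod 4, sign kept]
  = -(1|5)    [21 ≡ 1 mod 5]
  = -1    [(1|5) = 1]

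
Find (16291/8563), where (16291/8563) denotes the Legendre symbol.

1

Reduce the numerator: 16291 ≡ 7728 (mod 8563), so (16291/8563) = (7728/8563).
Factor out 2: 7728 = 2^4·483. Since 8563 ≡ 3 (mod 8), (2/8563) = -1, and (2/8563)^4 = +1. Now have (483/8563).
Both 483 ≡ 3 and 8563 ≡ 3 (mod 4), so reciprocity gives (483/8563) = -(8563/483). Reduce: 8563 ≡ 352 (mod 483). Now have -(352/483).
Factor out 2: 352 = 2^5·11. Since 483 ≡ 3 (mod 8), (2/483) = -1, and (2/483)^5 = -1. Now have (11/483).
Both 11 ≡ 3 and 483 ≡ 3 (mod 4), so reciprocity gives (11/483) = -(483/11). Reduce: 483 ≡ 10 (mod 11). Now have -(10/11).
Factor out 2: 10 = 2·5. Since 11 ≡ 3 (mod 8), (2/11) = -1. Now have (5/11).
5 ≡ 1 (mod 4), so quadratic reciprocity gives (5/11) = (11/5). Reduce: 11 ≡ 1 (mod 5). Now have (1/5).
(1/5) = 1. Collecting the sign factors: 1.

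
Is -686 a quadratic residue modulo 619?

(-686/619)
  = -(686/619)    [619 ≡ 3 mod 4 ⇒ (-1/619) = -1]
  = -(67/619)    [686 ≡ 67 mod 619]
  = (619/67)    [QR: both ≡ 3 mod 4, sign flips]
  = (16/67)    [619 ≡ 16 mod 67]
  = (1/67)    [67 ≡ 3 mod 8 ⇒ (2/67)^4 = +1]
  = 1    [(1/67) = 1]
(-686/619) = 1, and 619 is prime, so -686 is a quadratic residue mod 619.

yes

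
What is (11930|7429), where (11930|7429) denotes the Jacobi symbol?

(11930|7429)
  = (4501|7429)    [11930 ≡ 4501 mod 7429]
  = (7429|4501)    [QR: 4501 ≡ 1 mod 4, sign kept]
  = (2928|4501)    [7429 ≡ 2928 mod 4501]
  = (183|4501)    [4501 ≡ 5 mod 8 ⇒ (2|4501)^4 = +1]
  = (4501|183)    [QR: 4501 ≡ 1 mod 4, sign kept]
  = (109|183)    [4501 ≡ 109 mod 183]
  = (183|109)    [QR: 109 ≡ 1 mod 4, sign kept]
  = (74|109)    [183 ≡ 74 mod 109]
  = -(37|109)    [109 ≡ 5 mod 8 ⇒ (2|109) = -1]
  = -(109|37)    [QR: 37 ≡ 1 mod 4, sign kept]
  = -(35|37)    [109 ≡ 35 mod 37]
  = -(37|35)    [QR: 37 ≡ 1 mod 4, sign kept]
  = -(2|35)    [37 ≡ 2 mod 35]
  = (1|35)    [35 ≡ 3 mod 8 ⇒ (2|35) = -1]
  = 1    [(1|35) = 1]

1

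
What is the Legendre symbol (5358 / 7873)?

1

Factor out 2: 5358 = 2·2679. Since 7873 ≡ 1 (mod 8), (2 / 7873) = +1. Now have (2679 / 7873).
7873 ≡ 1 (mod 4), so quadratic reciprocity gives (2679 / 7873) = (7873 / 2679). Reduce: 7873 ≡ 2515 (mod 2679). Now have (2515 / 2679).
Both 2515 ≡ 3 and 2679 ≡ 3 (mod 4), so reciprocity gives (2515 / 2679) = -(2679 / 2515). Reduce: 2679 ≡ 164 (mod 2515). Now have -(164 / 2515).
Factor out 2: 164 = 2^2·41. Since 2515 ≡ 3 (mod 8), (2 / 2515) = -1, and (2 / 2515)^2 = +1. Now have -(41 / 2515).
41 ≡ 1 (mod 4), so quadratic reciprocity gives (41 / 2515) = (2515 / 41). Reduce: 2515 ≡ 14 (mod 41). Now have -(14 / 41).
Factor out 2: 14 = 2·7. Since 41 ≡ 1 (mod 8), (2 / 41) = +1. Now have -(7 / 41).
41 ≡ 1 (mod 4), so quadratic reciprocity gives (7 / 41) = (41 / 7). Reduce: 41 ≡ 6 (mod 7). Now have -(6 / 7).
Factor out 2: 6 = 2·3. Since 7 ≡ 7 (mod 8), (2 / 7) = +1. Now have -(3 / 7).
Both 3 ≡ 3 and 7 ≡ 3 (mod 4), so reciprocity gives (3 / 7) = -(7 / 3). Reduce: 7 ≡ 1 (mod 3). Now have (1 / 3).
(1 / 3) = 1. Collecting the sign factors: 1.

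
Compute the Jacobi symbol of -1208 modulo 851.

Pull out -1: (-1208|851) = (-1|851)·(1208|851). Since 851 ≡ 3 (mod 4), (-1|851) = -1. Now have -(1208|851).
Reduce the numerator: 1208 ≡ 357 (mod 851), so (1208|851) = (357|851).
357 ≡ 1 (mod 4), so quadratic reciprocity gives (357|851) = (851|357). Reduce: 851 ≡ 137 (mod 357). Now have -(137|357).
137 ≡ 1 (mod 4), so quadratic reciprocity gives (137|357) = (357|137). Reduce: 357 ≡ 83 (mod 137). Now have -(83|137).
137 ≡ 1 (mod 4), so quadratic reciprocity gives (83|137) = (137|83). Reduce: 137 ≡ 54 (mod 83). Now have -(54|83).
Factor out 2: 54 = 2·27. Since 83 ≡ 3 (mod 8), (2|83) = -1. Now have (27|83).
Both 27 ≡ 3 and 83 ≡ 3 (mod 4), so reciprocity gives (27|83) = -(83|27). Reduce: 83 ≡ 2 (mod 27). Now have -(2|27).
Factor out 2: 2 = 2. Since 27 ≡ 3 (mod 8), (2|27) = -1. Now have (1|27).
(1|27) = 1. Collecting the sign factors: 1.

1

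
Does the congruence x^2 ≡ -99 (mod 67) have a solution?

Reduce the numerator: -99 ≡ 35 (mod 67), so (-99/67) = (35/67).
Both 35 ≡ 3 and 67 ≡ 3 (mod 4), so reciprocity gives (35/67) = -(67/35). Reduce: 67 ≡ 32 (mod 35). Now have -(32/35).
Factor out 2: 32 = 2^5. Since 35 ≡ 3 (mod 8), (2/35) = -1, and (2/35)^5 = -1. Now have (1/35).
(1/35) = 1. Collecting the sign factors: 1.
The Legendre symbol is 1, so x^2 ≡ -99 (mod 67) has solution.

yes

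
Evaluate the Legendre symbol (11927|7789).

-1

(11927|7789)
  = (4138|7789)    [11927 ≡ 4138 mod 7789]
  = -(2069|7789)    [7789 ≡ 5 mod 8 ⇒ (2|7789) = -1]
  = -(7789|2069)    [QR: 2069 ≡ 1 mod 4, sign kept]
  = -(1582|2069)    [7789 ≡ 1582 mod 2069]
  = (791|2069)    [2069 ≡ 5 mod 8 ⇒ (2|2069) = -1]
  = (2069|791)    [QR: 2069 ≡ 1 mod 4, sign kept]
  = (487|791)    [2069 ≡ 487 mod 791]
  = -(791|487)    [QR: both ≡ 3 mod 4, sign flips]
  = -(304|487)    [791 ≡ 304 mod 487]
  = -(19|487)    [487 ≡ 7 mod 8 ⇒ (2|487)^4 = +1]
  = (487|19)    [QR: both ≡ 3 mod 4, sign flips]
  = (12|19)    [487 ≡ 12 mod 19]
  = (3|19)    [19 ≡ 3 mod 8 ⇒ (2|19)^2 = +1]
  = -(19|3)    [QR: both ≡ 3 mod 4, sign flips]
  = -(1|3)    [19 ≡ 1 mod 3]
  = -1    [(1|3) = 1]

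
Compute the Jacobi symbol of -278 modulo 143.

1

Pull out -1: (-278 / 143) = (-1 / 143)·(278 / 143). Since 143 ≡ 3 (mod 4), (-1 / 143) = -1. Now have -(278 / 143).
Reduce the numerator: 278 ≡ 135 (mod 143), so (278 / 143) = (135 / 143).
Both 135 ≡ 3 and 143 ≡ 3 (mod 4), so reciprocity gives (135 / 143) = -(143 / 135). Reduce: 143 ≡ 8 (mod 135). Now have (8 / 135).
Factor out 2: 8 = 2^3. Since 135 ≡ 7 (mod 8), (2 / 135) = +1, and (2 / 135)^3 = +1. Now have (1 / 135).
(1 / 135) = 1. Collecting the sign factors: 1.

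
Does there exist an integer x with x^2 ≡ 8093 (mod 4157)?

(8093/4157)
  = (3936/4157)    [8093 ≡ 3936 mod 4157]
  = -(123/4157)    [4157 ≡ 5 mod 8 ⇒ (2/4157)^5 = -1]
  = -(4157/123)    [QR: 4157 ≡ 1 mod 4, sign kept]
  = -(98/123)    [4157 ≡ 98 mod 123]
  = (49/123)    [123 ≡ 3 mod 8 ⇒ (2/123) = -1]
  = (123/49)    [QR: 49 ≡ 1 mod 4, sign kept]
  = (25/49)    [123 ≡ 25 mod 49]
  = (49/25)    [QR: 25 ≡ 1 mod 4, sign kept]
  = (24/25)    [49 ≡ 24 mod 25]
  = (3/25)    [25 ≡ 1 mod 8 ⇒ (2/25)^3 = +1]
  = (25/3)    [QR: 25 ≡ 1 mod 4, sign kept]
  = (1/3)    [25 ≡ 1 mod 3]
  = 1    [(1/3) = 1]
The Legendre symbol is 1, so x^2 ≡ 8093 (mod 4157) has solution.

yes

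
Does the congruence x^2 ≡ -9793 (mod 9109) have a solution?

no

Reduce the numerator: -9793 ≡ 8425 (mod 9109), so (-9793|9109) = (8425|9109).
8425 ≡ 1 (mod 4), so quadratic reciprocity gives (8425|9109) = (9109|8425). Reduce: 9109 ≡ 684 (mod 8425). Now have (684|8425).
Factor out 2: 684 = 2^2·171. Since 8425 ≡ 1 (mod 8), (2|8425) = +1, and (2|8425)^2 = +1. Now have (171|8425).
8425 ≡ 1 (mod 4), so quadratic reciprocity gives (171|8425) = (8425|171). Reduce: 8425 ≡ 46 (mod 171). Now have (46|171).
Factor out 2: 46 = 2·23. Since 171 ≡ 3 (mod 8), (2|171) = -1. Now have -(23|171).
Both 23 ≡ 3 and 171 ≡ 3 (mod 4), so reciprocity gives (23|171) = -(171|23). Reduce: 171 ≡ 10 (mod 23). Now have (10|23).
Factor out 2: 10 = 2·5. Since 23 ≡ 7 (mod 8), (2|23) = +1. Now have (5|23).
5 ≡ 1 (mod 4), so quadratic reciprocity gives (5|23) = (23|5). Reduce: 23 ≡ 3 (mod 5). Now have (3|5).
5 ≡ 1 (mod 4), so quadratic reciprocity gives (3|5) = (5|3). Reduce: 5 ≡ 2 (mod 3). Now have (2|3).
Factor out 2: 2 = 2. Since 3 ≡ 3 (mod 8), (2|3) = -1. Now have -(1|3).
(1|3) = 1. Collecting the sign factors: -1.
(-9793|9109) = -1, and 9109 is prime, so -9793 is not a quadratic residue mod 9109.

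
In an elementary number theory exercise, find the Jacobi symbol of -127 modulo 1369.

(-127/1369)
  = (1242/1369)    [-127 ≡ 1242 mod 1369]
  = (621/1369)    [1369 ≡ 1 mod 8 ⇒ (2/1369) = +1]
  = (1369/621)    [QR: 621 ≡ 1 mod 4, sign kept]
  = (127/621)    [1369 ≡ 127 mod 621]
  = (621/127)    [QR: 621 ≡ 1 mod 4, sign kept]
  = (113/127)    [621 ≡ 113 mod 127]
  = (127/113)    [QR: 113 ≡ 1 mod 4, sign kept]
  = (14/113)    [127 ≡ 14 mod 113]
  = (7/113)    [113 ≡ 1 mod 8 ⇒ (2/113) = +1]
  = (113/7)    [QR: 113 ≡ 1 mod 4, sign kept]
  = (1/7)    [113 ≡ 1 mod 7]
  = 1    [(1/7) = 1]

1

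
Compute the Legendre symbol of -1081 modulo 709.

(-1081 / 709)
  = (337 / 709)    [-1081 ≡ 337 mod 709]
  = (709 / 337)    [QR: 337 ≡ 1 mod 4, sign kept]
  = (35 / 337)    [709 ≡ 35 mod 337]
  = (337 / 35)    [QR: 337 ≡ 1 mod 4, sign kept]
  = (22 / 35)    [337 ≡ 22 mod 35]
  = -(11 / 35)    [35 ≡ 3 mod 8 ⇒ (2 / 35) = -1]
  = (35 / 11)    [QR: both ≡ 3 mod 4, sign flips]
  = (2 / 11)    [35 ≡ 2 mod 11]
  = -(1 / 11)    [11 ≡ 3 mod 8 ⇒ (2 / 11) = -1]
  = -1    [(1 / 11) = 1]

-1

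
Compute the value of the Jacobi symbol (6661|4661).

1

(6661|4661)
  = (2000|4661)    [6661 ≡ 2000 mod 4661]
  = (125|4661)    [4661 ≡ 5 mod 8 ⇒ (2|4661)^4 = +1]
  = (4661|125)    [QR: 125 ≡ 1 mod 4, sign kept]
  = (36|125)    [4661 ≡ 36 mod 125]
  = (9|125)    [125 ≡ 5 mod 8 ⇒ (2|125)^2 = +1]
  = (125|9)    [QR: 9 ≡ 1 mod 4, sign kept]
  = (8|9)    [125 ≡ 8 mod 9]
  = (1|9)    [9 ≡ 1 mod 8 ⇒ (2|9)^3 = +1]
  = 1    [(1|9) = 1]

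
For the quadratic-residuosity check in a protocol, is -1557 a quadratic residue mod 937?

(-1557|937)
  = (317|937)    [-1557 ≡ 317 mod 937]
  = (937|317)    [QR: 317 ≡ 1 mod 4, sign kept]
  = (303|317)    [937 ≡ 303 mod 317]
  = (317|303)    [QR: 317 ≡ 1 mod 4, sign kept]
  = (14|303)    [317 ≡ 14 mod 303]
  = (7|303)    [303 ≡ 7 mod 8 ⇒ (2|303) = +1]
  = -(303|7)    [QR: both ≡ 3 mod 4, sign flips]
  = -(2|7)    [303 ≡ 2 mod 7]
  = -(1|7)    [7 ≡ 7 mod 8 ⇒ (2|7) = +1]
  = -1    [(1|7) = 1]
The Legendre symbol is -1, so x^2 ≡ -1557 (mod 937) has no solution.

no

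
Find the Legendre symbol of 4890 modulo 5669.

-1

(4890|5669)
  = -(2445|5669)    [5669 ≡ 5 mod 8 ⇒ (2|5669) = -1]
  = -(5669|2445)    [QR: 2445 ≡ 1 mod 4, sign kept]
  = -(779|2445)    [5669 ≡ 779 mod 2445]
  = -(2445|779)    [QR: 2445 ≡ 1 mod 4, sign kept]
  = -(108|779)    [2445 ≡ 108 mod 779]
  = -(27|779)    [779 ≡ 3 mod 8 ⇒ (2|779)^2 = +1]
  = (779|27)    [QR: both ≡ 3 mod 4, sign flips]
  = (23|27)    [779 ≡ 23 mod 27]
  = -(27|23)    [QR: both ≡ 3 mod 4, sign flips]
  = -(4|23)    [27 ≡ 4 mod 23]
  = -(1|23)    [23 ≡ 7 mod 8 ⇒ (2|23)^2 = +1]
  = -1    [(1|23) = 1]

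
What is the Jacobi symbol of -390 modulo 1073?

-1

(-390|1073)
  = (390|1073)    [1073 ≡ 1 mod 4 ⇒ (-1|1073) = +1]
  = (195|1073)    [1073 ≡ 1 mod 8 ⇒ (2|1073) = +1]
  = (1073|195)    [QR: 1073 ≡ 1 mod 4, sign kept]
  = (98|195)    [1073 ≡ 98 mod 195]
  = -(49|195)    [195 ≡ 3 mod 8 ⇒ (2|195) = -1]
  = -(195|49)    [QR: 49 ≡ 1 mod 4, sign kept]
  = -(48|49)    [195 ≡ 48 mod 49]
  = -(3|49)    [49 ≡ 1 mod 8 ⇒ (2|49)^4 = +1]
  = -(49|3)    [QR: 49 ≡ 1 mod 4, sign kept]
  = -(1|3)    [49 ≡ 1 mod 3]
  = -1    [(1|3) = 1]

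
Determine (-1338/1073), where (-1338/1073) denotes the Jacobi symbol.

(-1338/1073)
  = (808/1073)    [-1338 ≡ 808 mod 1073]
  = (101/1073)    [1073 ≡ 1 mod 8 ⇒ (2/1073)^3 = +1]
  = (1073/101)    [QR: 101 ≡ 1 mod 4, sign kept]
  = (63/101)    [1073 ≡ 63 mod 101]
  = (101/63)    [QR: 101 ≡ 1 mod 4, sign kept]
  = (38/63)    [101 ≡ 38 mod 63]
  = (19/63)    [63 ≡ 7 mod 8 ⇒ (2/63) = +1]
  = -(63/19)    [QR: both ≡ 3 mod 4, sign flips]
  = -(6/19)    [63 ≡ 6 mod 19]
  = (3/19)    [19 ≡ 3 mod 8 ⇒ (2/19) = -1]
  = -(19/3)    [QR: both ≡ 3 mod 4, sign flips]
  = -(1/3)    [19 ≡ 1 mod 3]
  = -1    [(1/3) = 1]

-1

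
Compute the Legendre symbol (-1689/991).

Pull out -1: (-1689/991) = (-1/991)·(1689/991). Since 991 ≡ 3 (mod 4), (-1/991) = -1. Now have -(1689/991).
Reduce the numerator: 1689 ≡ 698 (mod 991), so (1689/991) = (698/991).
Factor out 2: 698 = 2·349. Since 991 ≡ 7 (mod 8), (2/991) = +1. Now have -(349/991).
349 ≡ 1 (mod 4), so quadratic reciprocity gives (349/991) = (991/349). Reduce: 991 ≡ 293 (mod 349). Now have -(293/349).
293 ≡ 1 (mod 4), so quadratic reciprocity gives (293/349) = (349/293). Reduce: 349 ≡ 56 (mod 293). Now have -(56/293).
Factor out 2: 56 = 2^3·7. Since 293 ≡ 5 (mod 8), (2/293) = -1, and (2/293)^3 = -1. Now have (7/293).
293 ≡ 1 (mod 4), so quadratic reciprocity gives (7/293) = (293/7). Reduce: 293 ≡ 6 (mod 7). Now have (6/7).
Factor out 2: 6 = 2·3. Since 7 ≡ 7 (mod 8), (2/7) = +1. Now have (3/7).
Both 3 ≡ 3 and 7 ≡ 3 (mod 4), so reciprocity gives (3/7) = -(7/3). Reduce: 7 ≡ 1 (mod 3). Now have -(1/3).
(1/3) = 1. Collecting the sign factors: -1.

-1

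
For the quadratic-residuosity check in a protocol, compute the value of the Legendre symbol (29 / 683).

1

(29 / 683)
  = (683 / 29)    [QR: 29 ≡ 1 mod 4, sign kept]
  = (16 / 29)    [683 ≡ 16 mod 29]
  = (1 / 29)    [29 ≡ 5 mod 8 ⇒ (2 / 29)^4 = +1]
  = 1    [(1 / 29) = 1]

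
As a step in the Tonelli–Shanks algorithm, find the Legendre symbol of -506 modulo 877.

Reduce the numerator: -506 ≡ 371 (mod 877), so (-506 / 877) = (371 / 877).
877 ≡ 1 (mod 4), so quadratic reciprocity gives (371 / 877) = (877 / 371). Reduce: 877 ≡ 135 (mod 371). Now have (135 / 371).
Both 135 ≡ 3 and 371 ≡ 3 (mod 4), so reciprocity gives (135 / 371) = -(371 / 135). Reduce: 371 ≡ 101 (mod 135). Now have -(101 / 135).
101 ≡ 1 (mod 4), so quadratic reciprocity gives (101 / 135) = (135 / 101). Reduce: 135 ≡ 34 (mod 101). Now have -(34 / 101).
Factor out 2: 34 = 2·17. Since 101 ≡ 5 (mod 8), (2 / 101) = -1. Now have (17 / 101).
17 ≡ 1 (mod 4), so quadratic reciprocity gives (17 / 101) = (101 / 17). Reduce: 101 ≡ 16 (mod 17). Now have (16 / 17).
Factor out 2: 16 = 2^4. Since 17 ≡ 1 (mod 8), (2 / 17) = +1, and (2 / 17)^4 = +1. Now have (1 / 17).
(1 / 17) = 1. Collecting the sign factors: 1.

1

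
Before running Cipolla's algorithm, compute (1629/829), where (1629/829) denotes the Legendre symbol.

-1

Reduce the numerator: 1629 ≡ 800 (mod 829), so (1629/829) = (800/829).
Factor out 2: 800 = 2^5·25. Since 829 ≡ 5 (mod 8), (2/829) = -1, and (2/829)^5 = -1. Now have -(25/829).
25 ≡ 1 (mod 4), so quadratic reciprocity gives (25/829) = (829/25). Reduce: 829 ≡ 4 (mod 25). Now have -(4/25).
Factor out 2: 4 = 2^2. Since 25 ≡ 1 (mod 8), (2/25) = +1, and (2/25)^2 = +1. Now have -(1/25).
(1/25) = 1. Collecting the sign factors: -1.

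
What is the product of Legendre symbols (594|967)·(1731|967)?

1

By multiplicativity, (594·1731|967) = (594|967)·(1731|967).
First factor (594|967):
(594|967)
  = (297|967)    [967 ≡ 7 mod 8 ⇒ (2|967) = +1]
  = (967|297)    [QR: 297 ≡ 1 mod 4, sign kept]
  = (76|297)    [967 ≡ 76 mod 297]
  = (19|297)    [297 ≡ 1 mod 8 ⇒ (2|297)^2 = +1]
  = (297|19)    [QR: 297 ≡ 1 mod 4, sign kept]
  = (12|19)    [297 ≡ 12 mod 19]
  = (3|19)    [19 ≡ 3 mod 8 ⇒ (2|19)^2 = +1]
  = -(19|3)    [QR: both ≡ 3 mod 4, sign flips]
  = -(1|3)    [19 ≡ 1 mod 3]
  = -1    [(1|3) = 1]
Second factor (1731|967):
(1731|967)
  = (764|967)    [1731 ≡ 764 mod 967]
  = (191|967)    [967 ≡ 7 mod 8 ⇒ (2|967)^2 = +1]
  = -(967|191)    [QR: both ≡ 3 mod 4, sign flips]
  = -(12|191)    [967 ≡ 12 mod 191]
  = -(3|191)    [191 ≡ 7 mod 8 ⇒ (2|191)^2 = +1]
  = (191|3)    [QR: both ≡ 3 mod 4, sign flips]
  = (2|3)    [191 ≡ 2 mod 3]
  = -(1|3)    [3 ≡ 3 mod 8 ⇒ (2|3) = -1]
  = -1    [(1|3) = 1]
Product: (-1)·(-1) = 1.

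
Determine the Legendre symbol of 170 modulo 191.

1

(170/191)
  = (85/191)    [191 ≡ 7 mod 8 ⇒ (2/191) = +1]
  = (191/85)    [QR: 85 ≡ 1 mod 4, sign kept]
  = (21/85)    [191 ≡ 21 mod 85]
  = (85/21)    [QR: 21 ≡ 1 mod 4, sign kept]
  = (1/21)    [85 ≡ 1 mod 21]
  = 1    [(1/21) = 1]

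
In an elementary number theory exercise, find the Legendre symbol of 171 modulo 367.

(171/367)
  = -(367/171)    [QR: both ≡ 3 mod 4, sign flips]
  = -(25/171)    [367 ≡ 25 mod 171]
  = -(171/25)    [QR: 25 ≡ 1 mod 4, sign kept]
  = -(21/25)    [171 ≡ 21 mod 25]
  = -(25/21)    [QR: 21 ≡ 1 mod 4, sign kept]
  = -(4/21)    [25 ≡ 4 mod 21]
  = -(1/21)    [21 ≡ 5 mod 8 ⇒ (2/21)^2 = +1]
  = -1    [(1/21) = 1]

-1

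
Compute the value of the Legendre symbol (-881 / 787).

1

Reduce the numerator: -881 ≡ 693 (mod 787), so (-881 / 787) = (693 / 787).
693 ≡ 1 (mod 4), so quadratic reciprocity gives (693 / 787) = (787 / 693). Reduce: 787 ≡ 94 (mod 693). Now have (94 / 693).
Factor out 2: 94 = 2·47. Since 693 ≡ 5 (mod 8), (2 / 693) = -1. Now have -(47 / 693).
693 ≡ 1 (mod 4), so quadratic reciprocity gives (47 / 693) = (693 / 47). Reduce: 693 ≡ 35 (mod 47). Now have -(35 / 47).
Both 35 ≡ 3 and 47 ≡ 3 (mod 4), so reciprocity gives (35 / 47) = -(47 / 35). Reduce: 47 ≡ 12 (mod 35). Now have (12 / 35).
Factor out 2: 12 = 2^2·3. Since 35 ≡ 3 (mod 8), (2 / 35) = -1, and (2 / 35)^2 = +1. Now have (3 / 35).
Both 3 ≡ 3 and 35 ≡ 3 (mod 4), so reciprocity gives (3 / 35) = -(35 / 3). Reduce: 35 ≡ 2 (mod 3). Now have -(2 / 3).
Factor out 2: 2 = 2. Since 3 ≡ 3 (mod 8), (2 / 3) = -1. Now have (1 / 3).
(1 / 3) = 1. Collecting the sign factors: 1.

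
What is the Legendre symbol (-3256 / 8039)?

(-3256 / 8039)
  = (4783 / 8039)    [-3256 ≡ 4783 mod 8039]
  = -(8039 / 4783)    [QR: both ≡ 3 mod 4, sign flips]
  = -(3256 / 4783)    [8039 ≡ 3256 mod 4783]
  = -(407 / 4783)    [4783 ≡ 7 mod 8 ⇒ (2 / 4783)^3 = +1]
  = (4783 / 407)    [QR: both ≡ 3 mod 4, sign flips]
  = (306 / 407)    [4783 ≡ 306 mod 407]
  = (153 / 407)    [407 ≡ 7 mod 8 ⇒ (2 / 407) = +1]
  = (407 / 153)    [QR: 153 ≡ 1 mod 4, sign kept]
  = (101 / 153)    [407 ≡ 101 mod 153]
  = (153 / 101)    [QR: 101 ≡ 1 mod 4, sign kept]
  = (52 / 101)    [153 ≡ 52 mod 101]
  = (13 / 101)    [101 ≡ 5 mod 8 ⇒ (2 / 101)^2 = +1]
  = (101 / 13)    [QR: 13 ≡ 1 mod 4, sign kept]
  = (10 / 13)    [101 ≡ 10 mod 13]
  = -(5 / 13)    [13 ≡ 5 mod 8 ⇒ (2 / 13) = -1]
  = -(13 / 5)    [QR: 5 ≡ 1 mod 4, sign kept]
  = -(3 / 5)    [13 ≡ 3 mod 5]
  = -(5 / 3)    [QR: 5 ≡ 1 mod 4, sign kept]
  = -(2 / 3)    [5 ≡ 2 mod 3]
  = (1 / 3)    [3 ≡ 3 mod 8 ⇒ (2 / 3) = -1]
  = 1    [(1 / 3) = 1]

1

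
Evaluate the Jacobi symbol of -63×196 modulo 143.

By multiplicativity, (-63·196 / 143) = (-63 / 143)·(196 / 143).
First factor (-63 / 143):
(-63 / 143)
  = (80 / 143)    [-63 ≡ 80 mod 143]
  = (5 / 143)    [143 ≡ 7 mod 8 ⇒ (2 / 143)^4 = +1]
  = (143 / 5)    [QR: 5 ≡ 1 mod 4, sign kept]
  = (3 / 5)    [143 ≡ 3 mod 5]
  = (5 / 3)    [QR: 5 ≡ 1 mod 4, sign kept]
  = (2 / 3)    [5 ≡ 2 mod 3]
  = -(1 / 3)    [3 ≡ 3 mod 8 ⇒ (2 / 3) = -1]
  = -1    [(1 / 3) = 1]
Second factor (196 / 143):
(196 / 143)
  = (53 / 143)    [196 ≡ 53 mod 143]
  = (143 / 53)    [QR: 53 ≡ 1 mod 4, sign kept]
  = (37 / 53)    [143 ≡ 37 mod 53]
  = (53 / 37)    [QR: 37 ≡ 1 mod 4, sign kept]
  = (16 / 37)    [53 ≡ 16 mod 37]
  = (1 / 37)    [37 ≡ 5 mod 8 ⇒ (2 / 37)^4 = +1]
  = 1    [(1 / 37) = 1]
Product: (-1)·(1) = -1.

-1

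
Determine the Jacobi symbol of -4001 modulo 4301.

-1

Pull out -1: (-4001/4301) = (-1/4301)·(4001/4301). Since 4301 ≡ 1 (mod 4), (-1/4301) = +1. Now have (4001/4301).
4001 ≡ 1 (mod 4), so quadratic reciprocity gives (4001/4301) = (4301/4001). Reduce: 4301 ≡ 300 (mod 4001). Now have (300/4001).
Factor out 2: 300 = 2^2·75. Since 4001 ≡ 1 (mod 8), (2/4001) = +1, and (2/4001)^2 = +1. Now have (75/4001).
4001 ≡ 1 (mod 4), so quadratic reciprocity gives (75/4001) = (4001/75). Reduce: 4001 ≡ 26 (mod 75). Now have (26/75).
Factor out 2: 26 = 2·13. Since 75 ≡ 3 (mod 8), (2/75) = -1. Now have -(13/75).
13 ≡ 1 (mod 4), so quadratic reciprocity gives (13/75) = (75/13). Reduce: 75 ≡ 10 (mod 13). Now have -(10/13).
Factor out 2: 10 = 2·5. Since 13 ≡ 5 (mod 8), (2/13) = -1. Now have (5/13).
5 ≡ 1 (mod 4), so quadratic reciprocity gives (5/13) = (13/5). Reduce: 13 ≡ 3 (mod 5). Now have (3/5).
5 ≡ 1 (mod 4), so quadratic reciprocity gives (3/5) = (5/3). Reduce: 5 ≡ 2 (mod 3). Now have (2/3).
Factor out 2: 2 = 2. Since 3 ≡ 3 (mod 8), (2/3) = -1. Now have -(1/3).
(1/3) = 1. Collecting the sign factors: -1.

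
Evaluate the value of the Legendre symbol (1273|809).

-1

Reduce the numerator: 1273 ≡ 464 (mod 809), so (1273|809) = (464|809).
Factor out 2: 464 = 2^4·29. Since 809 ≡ 1 (mod 8), (2|809) = +1, and (2|809)^4 = +1. Now have (29|809).
29 ≡ 1 (mod 4), so quadratic reciprocity gives (29|809) = (809|29). Reduce: 809 ≡ 26 (mod 29). Now have (26|29).
Factor out 2: 26 = 2·13. Since 29 ≡ 5 (mod 8), (2|29) = -1. Now have -(13|29).
13 ≡ 1 (mod 4), so quadratic reciprocity gives (13|29) = (29|13). Reduce: 29 ≡ 3 (mod 13). Now have -(3|13).
13 ≡ 1 (mod 4), so quadratic reciprocity gives (3|13) = (13|3). Reduce: 13 ≡ 1 (mod 3). Now have -(1|3).
(1|3) = 1. Collecting the sign factors: -1.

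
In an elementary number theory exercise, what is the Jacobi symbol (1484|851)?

1

Reduce the numerator: 1484 ≡ 633 (mod 851), so (1484|851) = (633|851).
633 ≡ 1 (mod 4), so quadratic reciprocity gives (633|851) = (851|633). Reduce: 851 ≡ 218 (mod 633). Now have (218|633).
Factor out 2: 218 = 2·109. Since 633 ≡ 1 (mod 8), (2|633) = +1. Now have (109|633).
109 ≡ 1 (mod 4), so quadratic reciprocity gives (109|633) = (633|109). Reduce: 633 ≡ 88 (mod 109). Now have (88|109).
Factor out 2: 88 = 2^3·11. Since 109 ≡ 5 (mod 8), (2|109) = -1, and (2|109)^3 = -1. Now have -(11|109).
109 ≡ 1 (mod 4), so quadratic reciprocity gives (11|109) = (109|11). Reduce: 109 ≡ 10 (mod 11). Now have -(10|11).
Factor out 2: 10 = 2·5. Since 11 ≡ 3 (mod 8), (2|11) = -1. Now have (5|11).
5 ≡ 1 (mod 4), so quadratic reciprocity gives (5|11) = (11|5). Reduce: 11 ≡ 1 (mod 5). Now have (1|5).
(1|5) = 1. Collecting the sign factors: 1.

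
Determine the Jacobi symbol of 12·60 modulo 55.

By multiplicativity, (12·60/55) = (12/55)·(60/55).
First factor (12/55):
(12/55)
  = (3/55)    [55 ≡ 7 mod 8 ⇒ (2/55)^2 = +1]
  = -(55/3)    [QR: both ≡ 3 mod 4, sign flips]
  = -(1/3)    [55 ≡ 1 mod 3]
  = -1    [(1/3) = 1]
Second factor (60/55):
(60/55)
  = (5/55)    [60 ≡ 5 mod 55]
  = (55/5)    [QR: 5 ≡ 1 mod 4, sign kept]
  = (0/5)    [55 ≡ 0 mod 5]
  = 0    [numerator 0, gcd > 1]
Product: (-1)·(0) = 0.

0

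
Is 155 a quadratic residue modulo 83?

(155/83)
  = (72/83)    [155 ≡ 72 mod 83]
  = -(9/83)    [83 ≡ 3 mod 8 ⇒ (2/83)^3 = -1]
  = -(83/9)    [QR: 9 ≡ 1 mod 4, sign kept]
  = -(2/9)    [83 ≡ 2 mod 9]
  = -(1/9)    [9 ≡ 1 mod 8 ⇒ (2/9) = +1]
  = -1    [(1/9) = 1]
The Legendre symbol is -1, so x^2 ≡ 155 (mod 83) has no solution.

no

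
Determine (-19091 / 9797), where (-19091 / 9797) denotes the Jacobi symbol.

-1

Reduce the numerator: -19091 ≡ 503 (mod 9797), so (-19091 / 9797) = (503 / 9797).
9797 ≡ 1 (mod 4), so quadratic reciprocity gives (503 / 9797) = (9797 / 503). Reduce: 9797 ≡ 240 (mod 503). Now have (240 / 503).
Factor out 2: 240 = 2^4·15. Since 503 ≡ 7 (mod 8), (2 / 503) = +1, and (2 / 503)^4 = +1. Now have (15 / 503).
Both 15 ≡ 3 and 503 ≡ 3 (mod 4), so reciprocity gives (15 / 503) = -(503 / 15). Reduce: 503 ≡ 8 (mod 15). Now have -(8 / 15).
Factor out 2: 8 = 2^3. Since 15 ≡ 7 (mod 8), (2 / 15) = +1, and (2 / 15)^3 = +1. Now have -(1 / 15).
(1 / 15) = 1. Collecting the sign factors: -1.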